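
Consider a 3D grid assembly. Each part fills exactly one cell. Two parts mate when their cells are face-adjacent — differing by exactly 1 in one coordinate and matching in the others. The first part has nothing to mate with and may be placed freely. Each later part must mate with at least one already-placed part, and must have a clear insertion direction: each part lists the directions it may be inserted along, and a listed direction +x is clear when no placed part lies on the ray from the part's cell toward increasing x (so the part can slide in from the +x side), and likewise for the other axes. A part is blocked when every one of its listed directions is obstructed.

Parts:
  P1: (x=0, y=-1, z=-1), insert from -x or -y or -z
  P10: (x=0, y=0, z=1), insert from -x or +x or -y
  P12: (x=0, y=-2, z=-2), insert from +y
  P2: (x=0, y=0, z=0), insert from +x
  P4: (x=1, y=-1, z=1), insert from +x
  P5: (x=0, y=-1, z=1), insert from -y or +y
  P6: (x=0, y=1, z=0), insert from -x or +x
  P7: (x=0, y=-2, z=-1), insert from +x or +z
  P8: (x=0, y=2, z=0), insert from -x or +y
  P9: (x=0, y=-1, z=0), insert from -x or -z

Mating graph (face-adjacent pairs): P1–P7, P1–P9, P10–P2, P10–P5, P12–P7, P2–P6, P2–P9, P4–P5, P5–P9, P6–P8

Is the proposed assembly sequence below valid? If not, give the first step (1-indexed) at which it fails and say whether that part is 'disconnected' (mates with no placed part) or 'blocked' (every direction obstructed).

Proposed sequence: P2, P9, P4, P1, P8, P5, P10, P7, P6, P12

Invalid at step 3 (disconnected)

1. P2@(0, 0, 0) [+x clear] — {P2}
2. P9@(0, -1, 0) [-x clear] — {P2, P9}
3. P4@(1, -1, 1) — no placed neighbour ⇒ disconnected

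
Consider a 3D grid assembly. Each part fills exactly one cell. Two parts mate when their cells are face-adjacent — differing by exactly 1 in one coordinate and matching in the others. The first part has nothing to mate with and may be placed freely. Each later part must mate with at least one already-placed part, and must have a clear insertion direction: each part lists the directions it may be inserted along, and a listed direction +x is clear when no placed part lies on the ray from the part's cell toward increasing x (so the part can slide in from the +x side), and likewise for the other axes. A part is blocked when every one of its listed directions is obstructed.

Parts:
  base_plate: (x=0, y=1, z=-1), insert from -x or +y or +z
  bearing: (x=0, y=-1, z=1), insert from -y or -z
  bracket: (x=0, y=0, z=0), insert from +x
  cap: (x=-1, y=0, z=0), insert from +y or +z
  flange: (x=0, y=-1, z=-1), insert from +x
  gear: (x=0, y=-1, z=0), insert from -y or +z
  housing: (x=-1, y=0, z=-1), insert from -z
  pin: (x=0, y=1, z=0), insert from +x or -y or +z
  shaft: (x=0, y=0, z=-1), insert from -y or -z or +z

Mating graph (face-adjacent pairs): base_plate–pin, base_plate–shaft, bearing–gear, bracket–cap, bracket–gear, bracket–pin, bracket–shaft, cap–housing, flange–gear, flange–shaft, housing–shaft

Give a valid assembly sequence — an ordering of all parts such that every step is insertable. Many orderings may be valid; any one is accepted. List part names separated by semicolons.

housing; cap; bracket; pin; base_plate; gear; flange; bearing; shaft

1. housing@(-1, 0, -1) [-z clear] — {housing}
2. cap@(-1, 0, 0) [+y clear] — {cap, housing}
3. bracket@(0, 0, 0) [+x clear] — {bracket, cap, housing}
4. pin@(0, 1, 0) [+x clear] — {bracket, cap, housing, pin}
5. base_plate@(0, 1, -1) [-x clear] — {base_plate, bracket, cap, housing, pin}
6. gear@(0, -1, 0) [-y clear] — {base_plate, bracket, cap, gear, housing, pin}
7. flange@(0, -1, -1) [+x clear] — {base_plate, bracket, cap, flange, gear, housing, pin}
8. bearing@(0, -1, 1) [-y clear] — {base_plate, bearing, bracket, cap, flange, gear, housing, pin}
9. shaft@(0, 0, -1) [-z clear] — {base_plate, bearing, bracket, cap, flange, gear, housing, pin, shaft}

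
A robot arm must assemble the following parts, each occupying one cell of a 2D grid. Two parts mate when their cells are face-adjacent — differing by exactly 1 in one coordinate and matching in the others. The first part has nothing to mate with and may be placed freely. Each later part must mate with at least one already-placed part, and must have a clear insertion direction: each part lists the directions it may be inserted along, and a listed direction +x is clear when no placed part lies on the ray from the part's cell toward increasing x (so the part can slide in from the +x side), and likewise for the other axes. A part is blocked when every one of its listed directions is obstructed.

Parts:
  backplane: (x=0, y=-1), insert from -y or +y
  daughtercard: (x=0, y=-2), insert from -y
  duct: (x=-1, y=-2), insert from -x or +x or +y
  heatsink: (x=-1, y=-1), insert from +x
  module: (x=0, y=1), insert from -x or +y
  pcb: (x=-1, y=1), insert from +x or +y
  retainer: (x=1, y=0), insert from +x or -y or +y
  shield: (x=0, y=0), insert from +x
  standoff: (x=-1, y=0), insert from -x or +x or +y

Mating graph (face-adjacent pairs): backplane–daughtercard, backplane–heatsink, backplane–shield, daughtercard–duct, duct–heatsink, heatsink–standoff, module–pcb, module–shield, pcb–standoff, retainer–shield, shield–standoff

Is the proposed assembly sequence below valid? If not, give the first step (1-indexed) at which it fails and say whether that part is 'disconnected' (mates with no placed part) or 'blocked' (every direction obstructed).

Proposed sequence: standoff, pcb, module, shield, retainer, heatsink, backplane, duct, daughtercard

1. standoff@(-1, 0) [-x clear] — {standoff}
2. pcb@(-1, 1) [+x clear] — {pcb, standoff}
3. module@(0, 1) [+y clear] — {module, pcb, standoff}
4. shield@(0, 0) [+x clear] — {module, pcb, shield, standoff}
5. retainer@(1, 0) [+x clear] — {module, pcb, retainer, shield, standoff}
6. heatsink@(-1, -1) [+x clear] — {heatsink, module, pcb, retainer, shield, standoff}
7. backplane@(0, -1) [-y clear] — {backplane, heatsink, module, pcb, retainer, shield, standoff}
8. duct@(-1, -2) [-x clear] — {backplane, duct, heatsink, module, pcb, retainer, shield, standoff}
9. daughtercard@(0, -2) [-y clear] — {backplane, daughtercard, duct, heatsink, module, pcb, retainer, shield, standoff}

Valid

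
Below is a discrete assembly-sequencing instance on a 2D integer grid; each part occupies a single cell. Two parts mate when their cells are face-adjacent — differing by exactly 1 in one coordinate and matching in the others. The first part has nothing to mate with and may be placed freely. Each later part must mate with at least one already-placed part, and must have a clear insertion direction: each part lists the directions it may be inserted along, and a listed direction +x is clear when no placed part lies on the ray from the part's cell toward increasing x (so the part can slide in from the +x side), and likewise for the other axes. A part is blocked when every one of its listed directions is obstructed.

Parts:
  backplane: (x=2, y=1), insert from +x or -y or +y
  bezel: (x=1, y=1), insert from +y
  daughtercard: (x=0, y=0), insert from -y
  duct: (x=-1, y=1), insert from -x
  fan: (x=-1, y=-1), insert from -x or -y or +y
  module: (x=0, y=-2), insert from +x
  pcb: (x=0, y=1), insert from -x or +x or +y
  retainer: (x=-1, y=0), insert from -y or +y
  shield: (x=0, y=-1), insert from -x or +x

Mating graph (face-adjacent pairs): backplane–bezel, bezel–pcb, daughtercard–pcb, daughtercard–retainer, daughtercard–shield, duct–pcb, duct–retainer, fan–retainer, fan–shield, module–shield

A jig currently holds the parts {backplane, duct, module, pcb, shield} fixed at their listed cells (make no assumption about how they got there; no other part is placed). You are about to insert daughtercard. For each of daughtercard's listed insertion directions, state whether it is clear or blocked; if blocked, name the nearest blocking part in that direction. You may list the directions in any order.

-y: nearest on ray is shield@(0, -1) ⇒ blocked

-y: blocked by shield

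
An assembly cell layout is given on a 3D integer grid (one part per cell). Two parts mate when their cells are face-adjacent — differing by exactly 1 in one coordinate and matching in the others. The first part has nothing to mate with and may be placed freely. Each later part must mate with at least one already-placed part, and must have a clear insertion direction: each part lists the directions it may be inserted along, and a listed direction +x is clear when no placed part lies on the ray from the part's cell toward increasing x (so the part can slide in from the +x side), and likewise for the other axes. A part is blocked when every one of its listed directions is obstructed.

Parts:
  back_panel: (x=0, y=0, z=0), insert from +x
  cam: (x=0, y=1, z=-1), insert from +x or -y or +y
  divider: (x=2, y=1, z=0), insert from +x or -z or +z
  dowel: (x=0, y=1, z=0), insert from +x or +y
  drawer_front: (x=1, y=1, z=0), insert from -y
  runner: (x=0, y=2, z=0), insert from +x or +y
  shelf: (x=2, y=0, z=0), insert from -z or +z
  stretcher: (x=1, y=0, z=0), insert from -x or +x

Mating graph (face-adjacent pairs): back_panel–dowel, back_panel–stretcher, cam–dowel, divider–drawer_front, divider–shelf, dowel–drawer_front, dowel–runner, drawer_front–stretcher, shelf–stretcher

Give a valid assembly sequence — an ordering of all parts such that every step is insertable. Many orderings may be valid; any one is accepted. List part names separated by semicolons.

1. divider@(2, 1, 0) [+x clear] — {divider}
2. drawer_front@(1, 1, 0) [-y clear] — {divider, drawer_front}
3. dowel@(0, 1, 0) [+y clear] — {divider, dowel, drawer_front}
4. back_panel@(0, 0, 0) [+x clear] — {back_panel, divider, dowel, drawer_front}
5. cam@(0, 1, -1) [+x clear] — {back_panel, cam, divider, dowel, drawer_front}
6. stretcher@(1, 0, 0) [+x clear] — {back_panel, cam, divider, dowel, drawer_front, stretcher}
7. shelf@(2, 0, 0) [-z clear] — {back_panel, cam, divider, dowel, drawer_front, shelf, stretcher}
8. runner@(0, 2, 0) [+x clear] — {back_panel, cam, divider, dowel, drawer_front, runner, shelf, stretcher}

divider; drawer_front; dowel; back_panel; cam; stretcher; shelf; runner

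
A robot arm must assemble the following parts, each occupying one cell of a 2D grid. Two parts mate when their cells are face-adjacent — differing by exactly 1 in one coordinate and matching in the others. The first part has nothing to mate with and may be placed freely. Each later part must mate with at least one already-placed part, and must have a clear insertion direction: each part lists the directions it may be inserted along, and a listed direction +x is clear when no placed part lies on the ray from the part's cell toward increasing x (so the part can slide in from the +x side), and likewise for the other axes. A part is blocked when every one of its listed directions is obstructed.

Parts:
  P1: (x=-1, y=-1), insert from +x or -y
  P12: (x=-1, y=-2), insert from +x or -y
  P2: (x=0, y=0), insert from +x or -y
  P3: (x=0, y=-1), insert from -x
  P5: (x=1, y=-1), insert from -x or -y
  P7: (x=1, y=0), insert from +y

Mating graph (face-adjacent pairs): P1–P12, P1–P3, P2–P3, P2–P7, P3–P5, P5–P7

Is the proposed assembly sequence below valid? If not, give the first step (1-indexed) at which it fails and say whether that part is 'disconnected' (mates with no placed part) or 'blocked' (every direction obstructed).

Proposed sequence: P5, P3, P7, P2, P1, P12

Invalid at step 4 (blocked)

1. P5@(1, -1) [-x clear] — {P5}
2. P3@(0, -1) [-x clear] — {P3, P5}
3. P7@(1, 0) [+y clear] — {P3, P5, P7}
4. P2@(0, 0) — +x/-y all obstructed ⇒ blocked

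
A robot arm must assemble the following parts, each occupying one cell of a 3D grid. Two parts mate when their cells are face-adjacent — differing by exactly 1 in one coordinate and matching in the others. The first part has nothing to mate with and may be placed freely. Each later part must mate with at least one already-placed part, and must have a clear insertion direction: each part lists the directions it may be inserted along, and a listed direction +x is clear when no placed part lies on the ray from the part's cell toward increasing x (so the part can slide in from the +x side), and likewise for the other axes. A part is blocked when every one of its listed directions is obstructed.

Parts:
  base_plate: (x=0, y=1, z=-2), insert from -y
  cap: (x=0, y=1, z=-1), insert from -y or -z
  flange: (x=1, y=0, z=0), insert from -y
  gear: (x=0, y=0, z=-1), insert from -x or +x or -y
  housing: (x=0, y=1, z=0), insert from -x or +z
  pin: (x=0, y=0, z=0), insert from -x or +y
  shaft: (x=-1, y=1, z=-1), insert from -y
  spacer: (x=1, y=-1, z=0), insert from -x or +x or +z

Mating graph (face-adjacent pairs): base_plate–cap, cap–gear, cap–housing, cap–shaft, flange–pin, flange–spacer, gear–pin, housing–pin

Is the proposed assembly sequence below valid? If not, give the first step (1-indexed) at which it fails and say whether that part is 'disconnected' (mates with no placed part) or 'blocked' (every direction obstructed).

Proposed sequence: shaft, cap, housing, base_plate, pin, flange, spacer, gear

1. shaft@(-1, 1, -1) [-y clear] — {shaft}
2. cap@(0, 1, -1) [-y clear] — {cap, shaft}
3. housing@(0, 1, 0) [-x clear] — {cap, housing, shaft}
4. base_plate@(0, 1, -2) [-y clear] — {base_plate, cap, housing, shaft}
5. pin@(0, 0, 0) [-x clear] — {base_plate, cap, housing, pin, shaft}
6. flange@(1, 0, 0) [-y clear] — {base_plate, cap, flange, housing, pin, shaft}
7. spacer@(1, -1, 0) [-x clear] — {base_plate, cap, flange, housing, pin, shaft, spacer}
8. gear@(0, 0, -1) [-x clear] — {base_plate, cap, flange, gear, housing, pin, shaft, spacer}

Valid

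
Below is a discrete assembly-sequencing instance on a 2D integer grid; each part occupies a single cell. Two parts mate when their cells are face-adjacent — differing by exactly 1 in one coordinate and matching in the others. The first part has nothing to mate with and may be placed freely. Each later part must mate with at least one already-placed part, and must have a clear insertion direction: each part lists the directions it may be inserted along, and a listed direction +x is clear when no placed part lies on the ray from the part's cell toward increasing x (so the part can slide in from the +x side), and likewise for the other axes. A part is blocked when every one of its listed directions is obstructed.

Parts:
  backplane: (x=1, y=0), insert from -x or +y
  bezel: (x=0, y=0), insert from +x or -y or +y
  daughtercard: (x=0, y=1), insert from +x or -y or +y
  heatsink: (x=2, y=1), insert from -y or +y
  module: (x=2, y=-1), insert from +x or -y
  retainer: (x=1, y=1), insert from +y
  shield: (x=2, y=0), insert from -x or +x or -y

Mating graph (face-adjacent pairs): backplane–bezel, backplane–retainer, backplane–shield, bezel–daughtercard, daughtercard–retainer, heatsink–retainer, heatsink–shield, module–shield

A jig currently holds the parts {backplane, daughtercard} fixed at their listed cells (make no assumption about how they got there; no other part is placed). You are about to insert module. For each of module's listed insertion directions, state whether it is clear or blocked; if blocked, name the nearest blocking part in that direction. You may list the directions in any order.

+x: ray from module(2, -1) has no placed part ⇒ clear
-y: ray from module(2, -1) has no placed part ⇒ clear

+x: clear; -y: clear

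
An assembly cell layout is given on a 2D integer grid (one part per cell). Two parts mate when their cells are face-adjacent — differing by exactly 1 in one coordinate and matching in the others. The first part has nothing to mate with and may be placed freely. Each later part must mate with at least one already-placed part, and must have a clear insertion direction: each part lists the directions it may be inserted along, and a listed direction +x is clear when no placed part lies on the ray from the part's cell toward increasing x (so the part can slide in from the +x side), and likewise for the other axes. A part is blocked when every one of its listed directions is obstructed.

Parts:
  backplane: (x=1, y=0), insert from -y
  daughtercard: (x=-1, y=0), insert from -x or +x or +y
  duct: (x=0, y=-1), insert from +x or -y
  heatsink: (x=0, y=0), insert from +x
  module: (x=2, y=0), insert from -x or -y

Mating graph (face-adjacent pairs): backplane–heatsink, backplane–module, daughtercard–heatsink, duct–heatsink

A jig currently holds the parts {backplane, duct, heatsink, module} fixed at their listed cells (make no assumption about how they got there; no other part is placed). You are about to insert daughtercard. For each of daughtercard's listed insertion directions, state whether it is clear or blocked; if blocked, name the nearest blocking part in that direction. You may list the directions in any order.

+x: blocked by heatsink; +y: clear; -x: clear

-x: ray from daughtercard(-1, 0) has no placed part ⇒ clear
+x: nearest on ray is heatsink@(0, 0) ⇒ blocked
+y: ray from daughtercard(-1, 0) has no placed part ⇒ clear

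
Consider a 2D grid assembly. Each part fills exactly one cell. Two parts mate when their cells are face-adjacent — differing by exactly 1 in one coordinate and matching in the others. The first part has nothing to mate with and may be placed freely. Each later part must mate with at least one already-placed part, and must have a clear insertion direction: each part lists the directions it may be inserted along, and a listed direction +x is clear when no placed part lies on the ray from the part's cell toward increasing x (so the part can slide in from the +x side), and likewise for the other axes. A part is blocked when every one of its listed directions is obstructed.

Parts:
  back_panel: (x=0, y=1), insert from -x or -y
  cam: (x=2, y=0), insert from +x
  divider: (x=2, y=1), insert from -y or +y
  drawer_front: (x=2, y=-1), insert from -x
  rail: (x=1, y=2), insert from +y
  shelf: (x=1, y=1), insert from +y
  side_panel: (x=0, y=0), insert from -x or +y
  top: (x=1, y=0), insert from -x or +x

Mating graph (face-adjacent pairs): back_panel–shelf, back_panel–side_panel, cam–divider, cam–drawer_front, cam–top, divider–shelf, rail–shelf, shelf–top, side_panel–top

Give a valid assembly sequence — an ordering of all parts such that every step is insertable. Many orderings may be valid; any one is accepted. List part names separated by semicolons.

back_panel; side_panel; shelf; rail; top; cam; drawer_front; divider

1. back_panel@(0, 1) [-x clear] — {back_panel}
2. side_panel@(0, 0) [-x clear] — {back_panel, side_panel}
3. shelf@(1, 1) [+y clear] — {back_panel, shelf, side_panel}
4. rail@(1, 2) [+y clear] — {back_panel, rail, shelf, side_panel}
5. top@(1, 0) [+x clear] — {back_panel, rail, shelf, side_panel, top}
6. cam@(2, 0) [+x clear] — {back_panel, cam, rail, shelf, side_panel, top}
7. drawer_front@(2, -1) [-x clear] — {back_panel, cam, drawer_front, rail, shelf, side_panel, top}
8. divider@(2, 1) [+y clear] — {back_panel, cam, divider, drawer_front, rail, shelf, side_panel, top}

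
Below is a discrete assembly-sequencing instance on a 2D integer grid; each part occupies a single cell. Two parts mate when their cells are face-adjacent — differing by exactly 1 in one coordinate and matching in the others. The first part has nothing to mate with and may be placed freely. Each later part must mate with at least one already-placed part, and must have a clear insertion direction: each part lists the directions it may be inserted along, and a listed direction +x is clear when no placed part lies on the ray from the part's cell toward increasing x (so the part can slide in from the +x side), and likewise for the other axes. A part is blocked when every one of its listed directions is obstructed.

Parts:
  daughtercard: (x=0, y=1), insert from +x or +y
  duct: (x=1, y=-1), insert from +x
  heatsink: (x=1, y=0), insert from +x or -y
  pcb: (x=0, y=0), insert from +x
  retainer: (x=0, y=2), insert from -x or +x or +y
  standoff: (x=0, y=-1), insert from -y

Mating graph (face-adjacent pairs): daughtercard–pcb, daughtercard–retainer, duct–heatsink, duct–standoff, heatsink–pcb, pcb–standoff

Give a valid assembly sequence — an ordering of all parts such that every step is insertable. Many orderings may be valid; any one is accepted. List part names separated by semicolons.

duct; standoff; pcb; daughtercard; heatsink; retainer

1. duct@(1, -1) [+x clear] — {duct}
2. standoff@(0, -1) [-y clear] — {duct, standoff}
3. pcb@(0, 0) [+x clear] — {duct, pcb, standoff}
4. daughtercard@(0, 1) [+x clear] — {daughtercard, duct, pcb, standoff}
5. heatsink@(1, 0) [+x clear] — {daughtercard, duct, heatsink, pcb, standoff}
6. retainer@(0, 2) [-x clear] — {daughtercard, duct, heatsink, pcb, retainer, standoff}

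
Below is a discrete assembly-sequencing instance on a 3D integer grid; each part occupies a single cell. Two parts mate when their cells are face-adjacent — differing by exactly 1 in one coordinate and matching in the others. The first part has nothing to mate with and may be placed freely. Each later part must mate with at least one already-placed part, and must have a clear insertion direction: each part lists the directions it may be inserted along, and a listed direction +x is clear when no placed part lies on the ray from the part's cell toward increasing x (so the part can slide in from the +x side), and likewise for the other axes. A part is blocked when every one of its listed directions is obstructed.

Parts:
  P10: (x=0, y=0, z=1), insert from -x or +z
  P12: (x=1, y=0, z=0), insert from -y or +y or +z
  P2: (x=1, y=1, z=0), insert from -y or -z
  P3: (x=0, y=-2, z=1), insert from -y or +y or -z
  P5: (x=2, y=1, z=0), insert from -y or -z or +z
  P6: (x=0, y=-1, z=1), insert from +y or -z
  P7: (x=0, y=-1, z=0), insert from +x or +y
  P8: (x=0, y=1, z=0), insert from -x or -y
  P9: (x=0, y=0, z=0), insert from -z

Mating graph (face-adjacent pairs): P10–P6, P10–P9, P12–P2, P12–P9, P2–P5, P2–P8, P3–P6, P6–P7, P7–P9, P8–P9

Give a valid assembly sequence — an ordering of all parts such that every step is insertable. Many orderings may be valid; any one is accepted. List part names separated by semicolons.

P3; P6; P7; P9; P8; P2; P12; P5; P10

1. P3@(0, -2, 1) [-y clear] — {P3}
2. P6@(0, -1, 1) [+y clear] — {P3, P6}
3. P7@(0, -1, 0) [+x clear] — {P3, P6, P7}
4. P9@(0, 0, 0) [-z clear] — {P3, P6, P7, P9}
5. P8@(0, 1, 0) [-x clear] — {P3, P6, P7, P8, P9}
6. P2@(1, 1, 0) [-y clear] — {P2, P3, P6, P7, P8, P9}
7. P12@(1, 0, 0) [-y clear] — {P12, P2, P3, P6, P7, P8, P9}
8. P5@(2, 1, 0) [-y clear] — {P12, P2, P3, P5, P6, P7, P8, P9}
9. P10@(0, 0, 1) [-x clear] — {P10, P12, P2, P3, P5, P6, P7, P8, P9}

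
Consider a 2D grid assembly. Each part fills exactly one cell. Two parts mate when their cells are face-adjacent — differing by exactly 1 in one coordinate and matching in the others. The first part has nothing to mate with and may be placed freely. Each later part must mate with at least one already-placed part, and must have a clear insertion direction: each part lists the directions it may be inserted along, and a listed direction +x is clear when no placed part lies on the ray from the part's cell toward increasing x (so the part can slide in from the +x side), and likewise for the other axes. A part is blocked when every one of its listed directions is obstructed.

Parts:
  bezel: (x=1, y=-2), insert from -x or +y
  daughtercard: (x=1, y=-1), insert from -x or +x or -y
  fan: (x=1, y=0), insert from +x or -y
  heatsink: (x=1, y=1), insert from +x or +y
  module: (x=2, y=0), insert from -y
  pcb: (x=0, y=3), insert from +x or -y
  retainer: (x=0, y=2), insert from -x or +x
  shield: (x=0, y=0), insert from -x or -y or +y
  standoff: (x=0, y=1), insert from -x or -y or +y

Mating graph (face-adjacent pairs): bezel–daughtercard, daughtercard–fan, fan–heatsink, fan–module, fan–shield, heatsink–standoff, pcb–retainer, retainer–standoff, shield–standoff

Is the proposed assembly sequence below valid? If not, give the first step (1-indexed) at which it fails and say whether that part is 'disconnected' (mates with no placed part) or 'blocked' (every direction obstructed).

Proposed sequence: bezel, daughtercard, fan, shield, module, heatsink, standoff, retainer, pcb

1. bezel@(1, -2) [-x clear] — {bezel}
2. daughtercard@(1, -1) [-x clear] — {bezel, daughtercard}
3. fan@(1, 0) [+x clear] — {bezel, daughtercard, fan}
4. shield@(0, 0) [-x clear] — {bezel, daughtercard, fan, shield}
5. module@(2, 0) [-y clear] — {bezel, daughtercard, fan, module, shield}
6. heatsink@(1, 1) [+x clear] — {bezel, daughtercard, fan, heatsink, module, shield}
7. standoff@(0, 1) [-x clear] — {bezel, daughtercard, fan, heatsink, module, shield, standoff}
8. retainer@(0, 2) [-x clear] — {bezel, daughtercard, fan, heatsink, module, retainer, shield, standoff}
9. pcb@(0, 3) [+x clear] — {bezel, daughtercard, fan, heatsink, module, pcb, retainer, shield, standoff}

Valid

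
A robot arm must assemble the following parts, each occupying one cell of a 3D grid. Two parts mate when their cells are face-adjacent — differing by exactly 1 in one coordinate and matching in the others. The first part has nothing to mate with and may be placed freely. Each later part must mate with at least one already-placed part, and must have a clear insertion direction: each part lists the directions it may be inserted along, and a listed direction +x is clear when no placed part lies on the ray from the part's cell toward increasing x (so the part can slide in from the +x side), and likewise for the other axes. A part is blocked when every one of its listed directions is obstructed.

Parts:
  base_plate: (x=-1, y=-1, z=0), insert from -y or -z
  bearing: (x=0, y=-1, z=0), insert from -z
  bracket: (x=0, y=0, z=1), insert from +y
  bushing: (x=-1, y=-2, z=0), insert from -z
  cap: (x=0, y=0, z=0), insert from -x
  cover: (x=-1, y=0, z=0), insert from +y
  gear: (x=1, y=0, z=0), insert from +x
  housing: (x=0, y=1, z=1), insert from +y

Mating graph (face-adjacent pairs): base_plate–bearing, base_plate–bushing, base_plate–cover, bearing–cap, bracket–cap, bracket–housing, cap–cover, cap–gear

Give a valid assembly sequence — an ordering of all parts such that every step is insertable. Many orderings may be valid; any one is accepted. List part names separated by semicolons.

cap; bearing; base_plate; bracket; housing; cover; bushing; gear

1. cap@(0, 0, 0) [-x clear] — {cap}
2. bearing@(0, -1, 0) [-z clear] — {bearing, cap}
3. base_plate@(-1, -1, 0) [-y clear] — {base_plate, bearing, cap}
4. bracket@(0, 0, 1) [+y clear] — {base_plate, bearing, bracket, cap}
5. housing@(0, 1, 1) [+y clear] — {base_plate, bearing, bracket, cap, housing}
6. cover@(-1, 0, 0) [+y clear] — {base_plate, bearing, bracket, cap, cover, housing}
7. bushing@(-1, -2, 0) [-z clear] — {base_plate, bearing, bracket, bushing, cap, cover, housing}
8. gear@(1, 0, 0) [+x clear] — {base_plate, bearing, bracket, bushing, cap, cover, gear, housing}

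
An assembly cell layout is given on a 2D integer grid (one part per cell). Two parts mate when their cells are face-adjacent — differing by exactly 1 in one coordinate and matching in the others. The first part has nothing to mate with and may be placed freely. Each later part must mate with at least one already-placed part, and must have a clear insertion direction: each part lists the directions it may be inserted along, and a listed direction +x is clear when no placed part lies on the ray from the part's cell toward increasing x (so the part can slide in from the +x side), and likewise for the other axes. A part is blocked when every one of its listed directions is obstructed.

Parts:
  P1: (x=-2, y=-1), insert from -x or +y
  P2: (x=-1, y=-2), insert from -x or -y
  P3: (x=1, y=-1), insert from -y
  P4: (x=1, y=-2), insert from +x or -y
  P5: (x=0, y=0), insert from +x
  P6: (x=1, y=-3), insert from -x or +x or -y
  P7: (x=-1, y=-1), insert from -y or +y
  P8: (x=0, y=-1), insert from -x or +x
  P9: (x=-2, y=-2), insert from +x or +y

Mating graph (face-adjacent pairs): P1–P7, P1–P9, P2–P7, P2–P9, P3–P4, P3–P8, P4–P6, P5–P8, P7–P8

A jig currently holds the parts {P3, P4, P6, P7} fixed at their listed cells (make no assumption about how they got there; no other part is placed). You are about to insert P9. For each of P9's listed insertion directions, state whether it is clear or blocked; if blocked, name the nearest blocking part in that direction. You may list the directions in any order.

+x: nearest on ray is P4@(1, -2) ⇒ blocked
+y: ray from P9(-2, -2) has no placed part ⇒ clear

+x: blocked by P4; +y: clear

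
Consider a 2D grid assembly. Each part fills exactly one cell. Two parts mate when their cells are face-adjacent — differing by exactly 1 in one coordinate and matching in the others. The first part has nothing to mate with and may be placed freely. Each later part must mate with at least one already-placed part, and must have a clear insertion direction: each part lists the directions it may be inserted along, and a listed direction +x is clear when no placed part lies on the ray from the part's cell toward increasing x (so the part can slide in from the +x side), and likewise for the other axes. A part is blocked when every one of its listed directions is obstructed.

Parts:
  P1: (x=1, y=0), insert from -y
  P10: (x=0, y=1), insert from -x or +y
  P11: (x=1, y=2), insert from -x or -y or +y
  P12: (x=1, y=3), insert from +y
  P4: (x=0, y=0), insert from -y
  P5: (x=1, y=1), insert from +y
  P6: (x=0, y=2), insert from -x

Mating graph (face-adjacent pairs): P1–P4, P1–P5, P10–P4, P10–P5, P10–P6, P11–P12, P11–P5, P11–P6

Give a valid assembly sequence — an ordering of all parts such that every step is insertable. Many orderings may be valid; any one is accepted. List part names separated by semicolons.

1. P10@(0, 1) [-x clear] — {P10}
2. P4@(0, 0) [-y clear] — {P10, P4}
3. P1@(1, 0) [-y clear] — {P1, P10, P4}
4. P6@(0, 2) [-x clear] — {P1, P10, P4, P6}
5. P5@(1, 1) [+y clear] — {P1, P10, P4, P5, P6}
6. P11@(1, 2) [+y clear] — {P1, P10, P11, P4, P5, P6}
7. P12@(1, 3) [+y clear] — {P1, P10, P11, P12, P4, P5, P6}

P10; P4; P1; P6; P5; P11; P12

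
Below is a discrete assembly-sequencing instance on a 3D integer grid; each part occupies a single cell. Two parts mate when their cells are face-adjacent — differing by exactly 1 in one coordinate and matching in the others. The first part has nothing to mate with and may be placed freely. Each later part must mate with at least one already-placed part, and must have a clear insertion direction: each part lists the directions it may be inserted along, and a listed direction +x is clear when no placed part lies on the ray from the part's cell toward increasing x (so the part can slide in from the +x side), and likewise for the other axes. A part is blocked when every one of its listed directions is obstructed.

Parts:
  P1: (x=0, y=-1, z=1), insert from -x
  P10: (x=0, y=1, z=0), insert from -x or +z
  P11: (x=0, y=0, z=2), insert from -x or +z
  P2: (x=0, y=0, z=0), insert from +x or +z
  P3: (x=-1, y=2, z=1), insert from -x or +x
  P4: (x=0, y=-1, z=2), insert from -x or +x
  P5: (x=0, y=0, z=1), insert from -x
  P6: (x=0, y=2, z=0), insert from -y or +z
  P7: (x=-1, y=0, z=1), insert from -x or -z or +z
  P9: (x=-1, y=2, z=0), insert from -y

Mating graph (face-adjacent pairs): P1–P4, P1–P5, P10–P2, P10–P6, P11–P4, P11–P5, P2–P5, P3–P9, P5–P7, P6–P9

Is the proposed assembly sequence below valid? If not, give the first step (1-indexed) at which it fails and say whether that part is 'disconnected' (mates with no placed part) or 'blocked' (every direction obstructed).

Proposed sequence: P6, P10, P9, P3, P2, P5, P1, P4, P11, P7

Valid

1. P6@(0, 2, 0) [-y clear] — {P6}
2. P10@(0, 1, 0) [-x clear] — {P10, P6}
3. P9@(-1, 2, 0) [-y clear] — {P10, P6, P9}
4. P3@(-1, 2, 1) [-x clear] — {P10, P3, P6, P9}
5. P2@(0, 0, 0) [+x clear] — {P10, P2, P3, P6, P9}
6. P5@(0, 0, 1) [-x clear] — {P10, P2, P3, P5, P6, P9}
7. P1@(0, -1, 1) [-x clear] — {P1, P10, P2, P3, P5, P6, P9}
8. P4@(0, -1, 2) [-x clear] — {P1, P10, P2, P3, P4, P5, P6, P9}
9. P11@(0, 0, 2) [-x clear] — {P1, P10, P11, P2, P3, P4, P5, P6, P9}
10. P7@(-1, 0, 1) [-x clear] — {P1, P10, P11, P2, P3, P4, P5, P6, P7, P9}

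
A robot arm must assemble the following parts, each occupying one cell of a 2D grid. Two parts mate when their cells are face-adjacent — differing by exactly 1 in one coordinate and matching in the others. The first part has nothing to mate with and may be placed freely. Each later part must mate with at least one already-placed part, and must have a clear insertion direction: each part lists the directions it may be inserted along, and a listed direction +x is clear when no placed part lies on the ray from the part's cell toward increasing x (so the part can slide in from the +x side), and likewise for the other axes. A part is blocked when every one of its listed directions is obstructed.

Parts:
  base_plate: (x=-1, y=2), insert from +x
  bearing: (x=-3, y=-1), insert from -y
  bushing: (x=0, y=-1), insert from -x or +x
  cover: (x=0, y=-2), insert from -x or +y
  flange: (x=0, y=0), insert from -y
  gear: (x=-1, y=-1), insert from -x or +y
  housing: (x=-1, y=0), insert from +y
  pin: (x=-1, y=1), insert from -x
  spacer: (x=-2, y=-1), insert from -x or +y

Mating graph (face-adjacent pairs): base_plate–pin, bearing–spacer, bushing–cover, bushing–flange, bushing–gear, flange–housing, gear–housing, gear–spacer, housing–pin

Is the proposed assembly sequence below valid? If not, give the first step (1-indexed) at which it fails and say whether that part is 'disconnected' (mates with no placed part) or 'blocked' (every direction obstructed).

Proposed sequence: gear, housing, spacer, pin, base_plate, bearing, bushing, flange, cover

1. gear@(-1, -1) [-x clear] — {gear}
2. housing@(-1, 0) [+y clear] — {gear, housing}
3. spacer@(-2, -1) [-x clear] — {gear, housing, spacer}
4. pin@(-1, 1) [-x clear] — {gear, housing, pin, spacer}
5. base_plate@(-1, 2) [+x clear] — {base_plate, gear, housing, pin, spacer}
6. bearing@(-3, -1) [-y clear] — {base_plate, bearing, gear, housing, pin, spacer}
7. bushing@(0, -1) [+x clear] — {base_plate, bearing, bushing, gear, housing, pin, spacer}
8. flange@(0, 0) — -y all obstructed ⇒ blocked

Invalid at step 8 (blocked)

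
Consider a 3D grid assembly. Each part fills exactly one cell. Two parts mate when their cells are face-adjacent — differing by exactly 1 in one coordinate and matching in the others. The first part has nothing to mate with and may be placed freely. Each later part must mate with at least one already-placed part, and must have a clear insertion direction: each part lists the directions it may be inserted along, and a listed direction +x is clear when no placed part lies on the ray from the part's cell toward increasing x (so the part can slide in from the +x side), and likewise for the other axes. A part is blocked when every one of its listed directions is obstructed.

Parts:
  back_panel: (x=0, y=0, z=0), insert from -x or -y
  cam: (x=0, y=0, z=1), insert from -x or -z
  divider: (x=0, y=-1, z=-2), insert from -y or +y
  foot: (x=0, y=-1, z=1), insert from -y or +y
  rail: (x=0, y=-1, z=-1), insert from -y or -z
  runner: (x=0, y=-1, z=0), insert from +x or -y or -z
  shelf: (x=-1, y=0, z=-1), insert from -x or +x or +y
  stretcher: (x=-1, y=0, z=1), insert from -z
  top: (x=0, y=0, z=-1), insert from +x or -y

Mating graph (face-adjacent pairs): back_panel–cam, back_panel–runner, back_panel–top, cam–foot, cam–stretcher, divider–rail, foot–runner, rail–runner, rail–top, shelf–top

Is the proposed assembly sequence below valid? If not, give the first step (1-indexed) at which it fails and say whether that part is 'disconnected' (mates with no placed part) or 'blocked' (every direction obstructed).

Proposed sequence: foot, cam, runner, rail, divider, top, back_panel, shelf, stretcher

1. foot@(0, -1, 1) [-y clear] — {foot}
2. cam@(0, 0, 1) [-x clear] — {cam, foot}
3. runner@(0, -1, 0) [+x clear] — {cam, foot, runner}
4. rail@(0, -1, -1) [-y clear] — {cam, foot, rail, runner}
5. divider@(0, -1, -2) [-y clear] — {cam, divider, foot, rail, runner}
6. top@(0, 0, -1) [+x clear] — {cam, divider, foot, rail, runner, top}
7. back_panel@(0, 0, 0) [-x clear] — {back_panel, cam, divider, foot, rail, runner, top}
8. shelf@(-1, 0, -1) [-x clear] — {back_panel, cam, divider, foot, rail, runner, shelf, top}
9. stretcher@(-1, 0, 1) — -z all obstructed ⇒ blocked

Invalid at step 9 (blocked)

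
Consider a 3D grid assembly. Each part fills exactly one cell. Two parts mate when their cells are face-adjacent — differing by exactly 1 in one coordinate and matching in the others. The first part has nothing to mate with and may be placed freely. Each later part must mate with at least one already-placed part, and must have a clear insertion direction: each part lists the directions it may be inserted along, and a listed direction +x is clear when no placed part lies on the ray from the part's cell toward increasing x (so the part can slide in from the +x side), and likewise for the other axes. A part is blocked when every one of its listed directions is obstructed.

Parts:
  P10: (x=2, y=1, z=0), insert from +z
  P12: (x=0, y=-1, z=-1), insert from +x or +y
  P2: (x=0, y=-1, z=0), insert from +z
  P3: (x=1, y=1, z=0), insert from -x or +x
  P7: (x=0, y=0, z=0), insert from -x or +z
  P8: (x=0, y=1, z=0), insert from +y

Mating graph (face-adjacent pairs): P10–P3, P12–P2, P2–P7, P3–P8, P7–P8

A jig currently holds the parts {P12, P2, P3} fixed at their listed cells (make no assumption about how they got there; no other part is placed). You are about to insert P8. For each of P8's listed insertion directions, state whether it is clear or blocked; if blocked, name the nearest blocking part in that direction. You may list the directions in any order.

+y: ray from P8(0, 1, 0) has no placed part ⇒ clear

+y: clear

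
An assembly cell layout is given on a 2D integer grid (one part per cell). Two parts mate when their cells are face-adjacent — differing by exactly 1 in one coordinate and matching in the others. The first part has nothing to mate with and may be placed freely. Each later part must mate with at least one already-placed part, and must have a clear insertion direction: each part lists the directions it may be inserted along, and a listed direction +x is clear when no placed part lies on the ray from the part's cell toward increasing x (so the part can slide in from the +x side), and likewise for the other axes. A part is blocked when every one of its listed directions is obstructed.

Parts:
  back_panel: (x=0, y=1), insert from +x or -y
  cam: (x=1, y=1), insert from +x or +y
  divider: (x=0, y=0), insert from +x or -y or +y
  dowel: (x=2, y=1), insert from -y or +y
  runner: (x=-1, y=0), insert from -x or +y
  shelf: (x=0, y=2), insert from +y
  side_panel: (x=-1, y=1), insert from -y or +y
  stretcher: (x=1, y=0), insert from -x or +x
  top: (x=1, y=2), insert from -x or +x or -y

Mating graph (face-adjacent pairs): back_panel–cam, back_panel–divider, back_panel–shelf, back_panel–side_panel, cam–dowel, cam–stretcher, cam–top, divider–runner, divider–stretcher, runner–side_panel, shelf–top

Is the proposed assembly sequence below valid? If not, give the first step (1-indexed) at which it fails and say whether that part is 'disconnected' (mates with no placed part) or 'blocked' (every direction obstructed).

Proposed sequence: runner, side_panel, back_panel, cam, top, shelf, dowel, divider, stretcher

1. runner@(-1, 0) [-x clear] — {runner}
2. side_panel@(-1, 1) [+y clear] — {runner, side_panel}
3. back_panel@(0, 1) [+x clear] — {back_panel, runner, side_panel}
4. cam@(1, 1) [+x clear] — {back_panel, cam, runner, side_panel}
5. top@(1, 2) [-x clear] — {back_panel, cam, runner, side_panel, top}
6. shelf@(0, 2) [+y clear] — {back_panel, cam, runner, shelf, side_panel, top}
7. dowel@(2, 1) [-y clear] — {back_panel, cam, dowel, runner, shelf, side_panel, top}
8. divider@(0, 0) [+x clear] — {back_panel, cam, divider, dowel, runner, shelf, side_panel, top}
9. stretcher@(1, 0) [+x clear] — {back_panel, cam, divider, dowel, runner, shelf, side_panel, stretcher, top}

Valid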